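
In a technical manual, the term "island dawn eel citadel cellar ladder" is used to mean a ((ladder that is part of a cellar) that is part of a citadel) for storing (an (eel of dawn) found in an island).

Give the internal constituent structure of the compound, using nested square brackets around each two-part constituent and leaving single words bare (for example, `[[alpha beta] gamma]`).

[[island [dawn eel]] [citadel [cellar ladder]]]

The outermost head in the paraphrase is "ladder" (specifically "citadel cellar ladder"), modified by "island dawn eel".
Within "island dawn eel", the head is "eel" (specifically "dawn eel") and the modifier is "island".
Within "dawn eel", the head is "eel" and the modifier is "dawn".
Within "citadel cellar ladder", the head is "ladder" (specifically "cellar ladder") and the modifier is "citadel".
Within "cellar ladder", the head is "ladder" and the modifier is "cellar".
So the structure is [[island [dawn eel]] [citadel [cellar ladder]]].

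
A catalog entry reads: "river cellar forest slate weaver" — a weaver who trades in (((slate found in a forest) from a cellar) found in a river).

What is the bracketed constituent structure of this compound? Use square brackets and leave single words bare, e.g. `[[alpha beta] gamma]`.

At the top level: head "weaver"; modifier "river cellar forest slate".
"river cellar forest slate" → head "slate" (specifically "cellar forest slate"), modifier "river".
"cellar forest slate" → head "slate" (specifically "forest slate"), modifier "cellar".
"forest slate" → head "slate", modifier "forest".
Putting it together: [[river [cellar [forest slate]]] weaver].

[[river [cellar [forest slate]]] weaver]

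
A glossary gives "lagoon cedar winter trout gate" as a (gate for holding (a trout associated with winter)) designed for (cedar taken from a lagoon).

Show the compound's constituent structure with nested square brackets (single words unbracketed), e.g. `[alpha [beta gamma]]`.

At the top level: head "gate" (specifically "winter trout gate"); modifier "lagoon cedar".
Inside "lagoon cedar": head "cedar", modifier "lagoon".
Inside "winter trout gate": head "gate", modifier "winter trout".
Inside "winter trout": head "trout", modifier "winter".
Assembled: [[lagoon cedar] [[winter trout] gate]].

[[lagoon cedar] [[winter trout] gate]]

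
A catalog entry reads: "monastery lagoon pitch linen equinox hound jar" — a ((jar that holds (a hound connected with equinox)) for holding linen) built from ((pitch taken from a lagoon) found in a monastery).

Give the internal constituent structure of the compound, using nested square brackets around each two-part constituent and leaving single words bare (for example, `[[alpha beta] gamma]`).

The outermost head in the paraphrase is "jar" (specifically "linen equinox hound jar"), modified by "monastery lagoon pitch".
"monastery lagoon pitch" → head "pitch" (specifically "lagoon pitch"), modifier "monastery".
"lagoon pitch" → head "pitch", modifier "lagoon".
"linen equinox hound jar" → head "jar" (specifically "equinox hound jar"), modifier "linen".
"equinox hound jar" → head "jar", modifier "equinox hound".
"equinox hound" → head "hound", modifier "equinox".
Putting it together: [[monastery [lagoon pitch]] [linen [[equinox hound] jar]]].

[[monastery [lagoon pitch]] [linen [[equinox hound] jar]]]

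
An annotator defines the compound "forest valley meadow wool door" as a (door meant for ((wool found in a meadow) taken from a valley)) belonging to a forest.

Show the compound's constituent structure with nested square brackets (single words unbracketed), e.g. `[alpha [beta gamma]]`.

[forest [[valley [meadow wool]] door]]

At the top level: head "door" (specifically "valley meadow wool door"); modifier "forest".
Inside "valley meadow wool door": head "door", modifier "valley meadow wool".
Inside "valley meadow wool": head "wool" (specifically "meadow wool"), modifier "valley".
Inside "meadow wool": head "wool", modifier "meadow".
Putting it together: [forest [[valley [meadow wool]] door]].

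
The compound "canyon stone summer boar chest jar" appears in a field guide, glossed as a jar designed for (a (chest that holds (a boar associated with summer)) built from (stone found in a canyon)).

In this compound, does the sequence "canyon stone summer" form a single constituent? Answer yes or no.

The top-level split is [canyon stone summer boar chest] [jar]; the full structure is [[[canyon stone] [[summer boar] chest]] jar].
"canyon stone summer" straddles a constituent boundary, so it is not a single unit.

no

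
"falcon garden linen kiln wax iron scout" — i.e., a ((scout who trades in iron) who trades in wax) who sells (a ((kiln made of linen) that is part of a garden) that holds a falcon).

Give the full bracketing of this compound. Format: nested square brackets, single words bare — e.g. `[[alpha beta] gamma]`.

Overall it is a kind of scout (specifically "wax iron scout"); the modifier is "falcon garden linen kiln".
Inside "falcon garden linen kiln": head "kiln" (specifically "garden linen kiln"), modifier "falcon".
Inside "garden linen kiln": head "kiln" (specifically "linen kiln"), modifier "garden".
Inside "linen kiln": head "kiln", modifier "linen".
Inside "wax iron scout": head "scout" (specifically "iron scout"), modifier "wax".
Inside "iron scout": head "scout", modifier "iron".
Putting it together: [[falcon [garden [linen kiln]]] [wax [iron scout]]].

[[falcon [garden [linen kiln]]] [wax [iron scout]]]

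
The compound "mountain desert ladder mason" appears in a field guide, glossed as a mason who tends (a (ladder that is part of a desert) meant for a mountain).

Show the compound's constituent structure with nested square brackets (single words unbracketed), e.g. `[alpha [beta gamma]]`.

Overall it is a kind of mason; the modifier is "mountain desert ladder".
"mountain desert ladder" → head "ladder" (specifically "desert ladder"), modifier "mountain".
"desert ladder" → head "ladder", modifier "desert".
Putting it together: [[mountain [desert ladder]] mason].

[[mountain [desert ladder]] mason]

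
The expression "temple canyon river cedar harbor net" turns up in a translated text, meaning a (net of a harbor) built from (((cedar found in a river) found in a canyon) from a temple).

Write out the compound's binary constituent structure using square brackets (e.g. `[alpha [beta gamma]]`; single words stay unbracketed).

Overall it is a kind of net (specifically "harbor net"); the modifier is "temple canyon river cedar".
"temple canyon river cedar" → head "cedar" (specifically "canyon river cedar"), modifier "temple".
"canyon river cedar" → head "cedar" (specifically "river cedar"), modifier "canyon".
"river cedar" → head "cedar", modifier "river".
"harbor net" → head "net", modifier "harbor".
So the structure is [[temple [canyon [river cedar]]] [harbor net]].

[[temple [canyon [river cedar]]] [harbor net]]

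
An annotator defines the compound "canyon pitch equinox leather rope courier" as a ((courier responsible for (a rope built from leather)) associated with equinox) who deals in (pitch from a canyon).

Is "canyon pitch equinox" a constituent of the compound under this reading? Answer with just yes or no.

The top-level split is [canyon pitch] [equinox leather rope courier]; the full structure is [[canyon pitch] [equinox [[leather rope] courier]]].
"canyon pitch equinox" straddles a constituent boundary, so it is not a single unit.

no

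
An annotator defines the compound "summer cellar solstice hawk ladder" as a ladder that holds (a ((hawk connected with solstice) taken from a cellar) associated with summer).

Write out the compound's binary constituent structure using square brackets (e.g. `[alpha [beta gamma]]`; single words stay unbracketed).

[[summer [cellar [solstice hawk]]] ladder]

Overall it is a kind of ladder; the modifier is "summer cellar solstice hawk".
Within "summer cellar solstice hawk", the head is "hawk" (specifically "cellar solstice hawk") and the modifier is "summer".
Within "cellar solstice hawk", the head is "hawk" (specifically "solstice hawk") and the modifier is "cellar".
Within "solstice hawk", the head is "hawk" and the modifier is "solstice".
So the structure is [[summer [cellar [solstice hawk]]] ladder].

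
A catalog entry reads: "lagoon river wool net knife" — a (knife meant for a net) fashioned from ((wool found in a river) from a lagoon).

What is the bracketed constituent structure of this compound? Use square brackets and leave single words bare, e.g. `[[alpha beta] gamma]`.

At the top level: head "knife" (specifically "net knife"); modifier "lagoon river wool".
"lagoon river wool" → head "wool" (specifically "river wool"), modifier "lagoon".
"river wool" → head "wool", modifier "river".
"net knife" → head "knife", modifier "net".
Putting it together: [[lagoon [river wool]] [net knife]].

[[lagoon [river wool]] [net knife]]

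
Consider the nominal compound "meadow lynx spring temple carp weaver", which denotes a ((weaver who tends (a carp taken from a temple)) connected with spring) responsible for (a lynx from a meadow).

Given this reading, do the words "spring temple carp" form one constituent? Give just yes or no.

no

The top-level split is [meadow lynx] [spring temple carp weaver]; the full structure is [[meadow lynx] [spring [[temple carp] weaver]]].
"spring temple carp" straddles a constituent boundary, so it is not a single unit.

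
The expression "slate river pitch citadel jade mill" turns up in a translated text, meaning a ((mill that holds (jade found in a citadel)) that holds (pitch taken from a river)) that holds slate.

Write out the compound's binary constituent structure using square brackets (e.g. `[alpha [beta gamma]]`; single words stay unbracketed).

[slate [[river pitch] [[citadel jade] mill]]]

Overall it is a kind of mill (specifically "river pitch citadel jade mill"); the modifier is "slate".
"river pitch citadel jade mill" → head "mill" (specifically "citadel jade mill"), modifier "river pitch".
"river pitch" → head "pitch", modifier "river".
"citadel jade mill" → head "mill", modifier "citadel jade".
"citadel jade" → head "jade", modifier "citadel".
Assembled: [slate [[river pitch] [[citadel jade] mill]]].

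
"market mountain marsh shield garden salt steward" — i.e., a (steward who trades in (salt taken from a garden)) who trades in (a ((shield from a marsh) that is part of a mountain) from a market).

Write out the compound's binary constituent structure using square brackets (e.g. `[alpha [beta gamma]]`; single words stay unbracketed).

The outermost head in the paraphrase is "steward" (specifically "garden salt steward"), modified by "market mountain marsh shield".
Within "market mountain marsh shield", the head is "shield" (specifically "mountain marsh shield") and the modifier is "market".
Within "mountain marsh shield", the head is "shield" (specifically "marsh shield") and the modifier is "mountain".
Within "marsh shield", the head is "shield" and the modifier is "marsh".
Within "garden salt steward", the head is "steward" and the modifier is "garden salt".
Within "garden salt", the head is "salt" and the modifier is "garden".
So the structure is [[market [mountain [marsh shield]]] [[garden salt] steward]].

[[market [mountain [marsh shield]]] [[garden salt] steward]]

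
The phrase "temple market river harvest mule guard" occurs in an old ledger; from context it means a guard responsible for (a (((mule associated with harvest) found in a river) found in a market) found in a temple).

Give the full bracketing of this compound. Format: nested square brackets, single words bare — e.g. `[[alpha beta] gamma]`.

[[temple [market [river [harvest mule]]]] guard]

The outermost head in the paraphrase is "guard", modified by "temple market river harvest mule".
Within "temple market river harvest mule", the head is "mule" (specifically "market river harvest mule") and the modifier is "temple".
Within "market river harvest mule", the head is "mule" (specifically "river harvest mule") and the modifier is "market".
Within "river harvest mule", the head is "mule" (specifically "harvest mule") and the modifier is "river".
Within "harvest mule", the head is "mule" and the modifier is "harvest".
Putting it together: [[temple [market [river [harvest mule]]]] guard].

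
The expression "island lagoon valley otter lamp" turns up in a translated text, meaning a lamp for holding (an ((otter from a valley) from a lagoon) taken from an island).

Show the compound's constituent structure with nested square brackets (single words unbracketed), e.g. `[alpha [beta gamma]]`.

Overall it is a kind of lamp; the modifier is "island lagoon valley otter".
Within "island lagoon valley otter", the head is "otter" (specifically "lagoon valley otter") and the modifier is "island".
Within "lagoon valley otter", the head is "otter" (specifically "valley otter") and the modifier is "lagoon".
Within "valley otter", the head is "otter" and the modifier is "valley".
Putting it together: [[island [lagoon [valley otter]]] lamp].

[[island [lagoon [valley otter]]] lamp]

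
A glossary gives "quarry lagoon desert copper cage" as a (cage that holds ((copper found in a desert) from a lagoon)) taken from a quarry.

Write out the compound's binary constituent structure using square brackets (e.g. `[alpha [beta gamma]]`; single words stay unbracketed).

Overall it is a kind of cage (specifically "lagoon desert copper cage"); the modifier is "quarry".
Inside "lagoon desert copper cage": head "cage", modifier "lagoon desert copper".
Inside "lagoon desert copper": head "copper" (specifically "desert copper"), modifier "lagoon".
Inside "desert copper": head "copper", modifier "desert".
So the structure is [quarry [[lagoon [desert copper]] cage]].

[quarry [[lagoon [desert copper]] cage]]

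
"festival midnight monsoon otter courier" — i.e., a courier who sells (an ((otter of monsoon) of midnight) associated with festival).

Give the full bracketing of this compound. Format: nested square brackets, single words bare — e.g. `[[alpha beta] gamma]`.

The outermost head in the paraphrase is "courier", modified by "festival midnight monsoon otter".
Inside "festival midnight monsoon otter": head "otter" (specifically "midnight monsoon otter"), modifier "festival".
Inside "midnight monsoon otter": head "otter" (specifically "monsoon otter"), modifier "midnight".
Inside "monsoon otter": head "otter", modifier "monsoon".
Assembled: [[festival [midnight [monsoon otter]]] courier].

[[festival [midnight [monsoon otter]]] courier]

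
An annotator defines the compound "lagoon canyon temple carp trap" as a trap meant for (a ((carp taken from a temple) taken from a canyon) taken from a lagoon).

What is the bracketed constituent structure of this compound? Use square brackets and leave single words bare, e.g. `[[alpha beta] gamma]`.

[[lagoon [canyon [temple carp]]] trap]

The outermost head in the paraphrase is "trap", modified by "lagoon canyon temple carp".
Within "lagoon canyon temple carp", the head is "carp" (specifically "canyon temple carp") and the modifier is "lagoon".
Within "canyon temple carp", the head is "carp" (specifically "temple carp") and the modifier is "canyon".
Within "temple carp", the head is "carp" and the modifier is "temple".
Putting it together: [[lagoon [canyon [temple carp]]] trap].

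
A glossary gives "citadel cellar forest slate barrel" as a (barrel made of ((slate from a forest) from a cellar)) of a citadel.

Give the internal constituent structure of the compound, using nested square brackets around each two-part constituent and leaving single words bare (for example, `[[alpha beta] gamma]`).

[citadel [[cellar [forest slate]] barrel]]

Whole compound: head "barrel" (specifically "cellar forest slate barrel"), modifier "citadel".
Within "cellar forest slate barrel", the head is "barrel" and the modifier is "cellar forest slate".
Within "cellar forest slate", the head is "slate" (specifically "forest slate") and the modifier is "cellar".
Within "forest slate", the head is "slate" and the modifier is "forest".
Assembled: [citadel [[cellar [forest slate]] barrel]].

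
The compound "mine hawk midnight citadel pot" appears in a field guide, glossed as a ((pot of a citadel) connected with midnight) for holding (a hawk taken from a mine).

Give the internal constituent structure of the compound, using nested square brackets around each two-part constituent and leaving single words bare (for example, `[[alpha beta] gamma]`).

At the top level: head "pot" (specifically "midnight citadel pot"); modifier "mine hawk".
Within "mine hawk", the head is "hawk" and the modifier is "mine".
Within "midnight citadel pot", the head is "pot" (specifically "citadel pot") and the modifier is "midnight".
Within "citadel pot", the head is "pot" and the modifier is "citadel".
Assembled: [[mine hawk] [midnight [citadel pot]]].

[[mine hawk] [midnight [citadel pot]]]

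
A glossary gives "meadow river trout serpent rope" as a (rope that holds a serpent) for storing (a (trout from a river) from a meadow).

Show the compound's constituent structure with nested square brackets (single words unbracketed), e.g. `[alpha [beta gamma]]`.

Whole compound: head "rope" (specifically "serpent rope"), modifier "meadow river trout".
Within "meadow river trout", the head is "trout" (specifically "river trout") and the modifier is "meadow".
Within "river trout", the head is "trout" and the modifier is "river".
Within "serpent rope", the head is "rope" and the modifier is "serpent".
Assembled: [[meadow [river trout]] [serpent rope]].

[[meadow [river trout]] [serpent rope]]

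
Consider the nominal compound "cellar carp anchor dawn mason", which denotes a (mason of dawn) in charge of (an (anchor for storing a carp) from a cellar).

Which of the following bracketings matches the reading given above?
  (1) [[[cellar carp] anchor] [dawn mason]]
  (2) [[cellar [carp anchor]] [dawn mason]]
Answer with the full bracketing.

The paraphrase's head is the "mason" part ("dawn mason"); its modifier is "cellar carp anchor".
That top-level split, carried through the inner groups, gives [[cellar [carp anchor]] [dawn mason]].

[[cellar [carp anchor]] [dawn mason]]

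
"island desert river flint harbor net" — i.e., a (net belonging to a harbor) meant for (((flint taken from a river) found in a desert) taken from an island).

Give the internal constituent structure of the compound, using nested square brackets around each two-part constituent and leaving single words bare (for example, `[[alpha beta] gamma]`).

[[island [desert [river flint]]] [harbor net]]

At the top level: head "net" (specifically "harbor net"); modifier "island desert river flint".
Inside "island desert river flint": head "flint" (specifically "desert river flint"), modifier "island".
Inside "desert river flint": head "flint" (specifically "river flint"), modifier "desert".
Inside "river flint": head "flint", modifier "river".
Inside "harbor net": head "net", modifier "harbor".
Putting it together: [[island [desert [river flint]]] [harbor net]].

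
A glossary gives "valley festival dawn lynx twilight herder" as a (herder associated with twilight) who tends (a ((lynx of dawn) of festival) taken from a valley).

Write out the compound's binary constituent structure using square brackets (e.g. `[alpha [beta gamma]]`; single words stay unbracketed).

Overall it is a kind of herder (specifically "twilight herder"); the modifier is "valley festival dawn lynx".
Inside "valley festival dawn lynx": head "lynx" (specifically "festival dawn lynx"), modifier "valley".
Inside "festival dawn lynx": head "lynx" (specifically "dawn lynx"), modifier "festival".
Inside "dawn lynx": head "lynx", modifier "dawn".
Inside "twilight herder": head "herder", modifier "twilight".
Assembled: [[valley [festival [dawn lynx]]] [twilight herder]].

[[valley [festival [dawn lynx]]] [twilight herder]]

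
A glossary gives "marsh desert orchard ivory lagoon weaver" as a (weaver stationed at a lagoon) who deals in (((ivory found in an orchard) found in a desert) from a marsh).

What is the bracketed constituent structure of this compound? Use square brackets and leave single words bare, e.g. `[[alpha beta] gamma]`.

Whole compound: head "weaver" (specifically "lagoon weaver"), modifier "marsh desert orchard ivory".
Within "marsh desert orchard ivory", the head is "ivory" (specifically "desert orchard ivory") and the modifier is "marsh".
Within "desert orchard ivory", the head is "ivory" (specifically "orchard ivory") and the modifier is "desert".
Within "orchard ivory", the head is "ivory" and the modifier is "orchard".
Within "lagoon weaver", the head is "weaver" and the modifier is "lagoon".
Putting it together: [[marsh [desert [orchard ivory]]] [lagoon weaver]].

[[marsh [desert [orchard ivory]]] [lagoon weaver]]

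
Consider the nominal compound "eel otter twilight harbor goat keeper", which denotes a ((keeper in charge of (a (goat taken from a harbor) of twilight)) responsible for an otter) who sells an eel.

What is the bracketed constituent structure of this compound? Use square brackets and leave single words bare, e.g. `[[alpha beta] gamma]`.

[eel [otter [[twilight [harbor goat]] keeper]]]

Overall it is a kind of keeper (specifically "otter twilight harbor goat keeper"); the modifier is "eel".
Inside "otter twilight harbor goat keeper": head "keeper" (specifically "twilight harbor goat keeper"), modifier "otter".
Inside "twilight harbor goat keeper": head "keeper", modifier "twilight harbor goat".
Inside "twilight harbor goat": head "goat" (specifically "harbor goat"), modifier "twilight".
Inside "harbor goat": head "goat", modifier "harbor".
Assembled: [eel [otter [[twilight [harbor goat]] keeper]]].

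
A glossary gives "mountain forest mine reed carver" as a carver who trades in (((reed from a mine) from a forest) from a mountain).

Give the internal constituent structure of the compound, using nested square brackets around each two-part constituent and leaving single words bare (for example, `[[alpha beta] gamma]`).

[[mountain [forest [mine reed]]] carver]

Whole compound: head "carver", modifier "mountain forest mine reed".
Inside "mountain forest mine reed": head "reed" (specifically "forest mine reed"), modifier "mountain".
Inside "forest mine reed": head "reed" (specifically "mine reed"), modifier "forest".
Inside "mine reed": head "reed", modifier "mine".
Assembled: [[mountain [forest [mine reed]]] carver].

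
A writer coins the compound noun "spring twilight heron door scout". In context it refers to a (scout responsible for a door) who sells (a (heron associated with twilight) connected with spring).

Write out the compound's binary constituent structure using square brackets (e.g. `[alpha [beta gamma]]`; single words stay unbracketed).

Overall it is a kind of scout (specifically "door scout"); the modifier is "spring twilight heron".
Within "spring twilight heron", the head is "heron" (specifically "twilight heron") and the modifier is "spring".
Within "twilight heron", the head is "heron" and the modifier is "twilight".
Within "door scout", the head is "scout" and the modifier is "door".
So the structure is [[spring [twilight heron]] [door scout]].

[[spring [twilight heron]] [door scout]]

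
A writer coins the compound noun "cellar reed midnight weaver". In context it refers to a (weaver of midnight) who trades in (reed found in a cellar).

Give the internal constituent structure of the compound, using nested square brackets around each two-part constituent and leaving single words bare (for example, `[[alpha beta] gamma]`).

At the top level: head "weaver" (specifically "midnight weaver"); modifier "cellar reed".
"cellar reed" → head "reed", modifier "cellar".
"midnight weaver" → head "weaver", modifier "midnight".
Assembled: [[cellar reed] [midnight weaver]].

[[cellar reed] [midnight weaver]]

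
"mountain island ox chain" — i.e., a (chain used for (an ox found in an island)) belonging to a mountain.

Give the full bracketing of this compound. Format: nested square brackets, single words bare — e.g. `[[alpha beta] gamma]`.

The outermost head in the paraphrase is "chain" (specifically "island ox chain"), modified by "mountain".
"island ox chain" → head "chain", modifier "island ox".
"island ox" → head "ox", modifier "island".
Putting it together: [mountain [[island ox] chain]].

[mountain [[island ox] chain]]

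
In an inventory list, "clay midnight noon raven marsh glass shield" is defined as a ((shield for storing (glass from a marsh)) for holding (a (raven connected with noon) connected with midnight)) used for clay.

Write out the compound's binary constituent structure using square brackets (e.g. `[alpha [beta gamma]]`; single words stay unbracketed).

[clay [[midnight [noon raven]] [[marsh glass] shield]]]

Overall it is a kind of shield (specifically "midnight noon raven marsh glass shield"); the modifier is "clay".
Within "midnight noon raven marsh glass shield", the head is "shield" (specifically "marsh glass shield") and the modifier is "midnight noon raven".
Within "midnight noon raven", the head is "raven" (specifically "noon raven") and the modifier is "midnight".
Within "noon raven", the head is "raven" and the modifier is "noon".
Within "marsh glass shield", the head is "shield" and the modifier is "marsh glass".
Within "marsh glass", the head is "glass" and the modifier is "marsh".
So the structure is [clay [[midnight [noon raven]] [[marsh glass] shield]]].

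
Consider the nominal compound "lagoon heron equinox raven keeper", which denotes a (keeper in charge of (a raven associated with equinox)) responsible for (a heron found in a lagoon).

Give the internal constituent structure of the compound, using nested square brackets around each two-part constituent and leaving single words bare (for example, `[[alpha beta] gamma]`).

At the top level: head "keeper" (specifically "equinox raven keeper"); modifier "lagoon heron".
Within "lagoon heron", the head is "heron" and the modifier is "lagoon".
Within "equinox raven keeper", the head is "keeper" and the modifier is "equinox raven".
Within "equinox raven", the head is "raven" and the modifier is "equinox".
So the structure is [[lagoon heron] [[equinox raven] keeper]].

[[lagoon heron] [[equinox raven] keeper]]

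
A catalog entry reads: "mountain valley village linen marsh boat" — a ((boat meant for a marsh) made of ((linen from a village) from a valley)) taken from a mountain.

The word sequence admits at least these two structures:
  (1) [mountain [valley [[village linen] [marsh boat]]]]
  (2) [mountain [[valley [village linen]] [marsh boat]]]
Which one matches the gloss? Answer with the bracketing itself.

The paraphrase's head is the "boat" part ("valley village linen marsh boat"); its modifier is "mountain".
That top-level split, carried through the inner groups, gives [mountain [[valley [village linen]] [marsh boat]]].

[mountain [[valley [village linen]] [marsh boat]]]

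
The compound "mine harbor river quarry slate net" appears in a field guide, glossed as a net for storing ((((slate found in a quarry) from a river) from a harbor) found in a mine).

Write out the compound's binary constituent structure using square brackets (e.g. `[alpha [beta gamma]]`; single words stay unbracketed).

[[mine [harbor [river [quarry slate]]]] net]

Whole compound: head "net", modifier "mine harbor river quarry slate".
Within "mine harbor river quarry slate", the head is "slate" (specifically "harbor river quarry slate") and the modifier is "mine".
Within "harbor river quarry slate", the head is "slate" (specifically "river quarry slate") and the modifier is "harbor".
Within "river quarry slate", the head is "slate" (specifically "quarry slate") and the modifier is "river".
Within "quarry slate", the head is "slate" and the modifier is "quarry".
Putting it together: [[mine [harbor [river [quarry slate]]]] net].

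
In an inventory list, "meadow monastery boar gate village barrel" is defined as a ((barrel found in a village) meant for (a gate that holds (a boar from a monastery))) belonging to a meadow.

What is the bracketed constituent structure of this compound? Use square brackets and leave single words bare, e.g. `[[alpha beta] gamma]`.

Whole compound: head "barrel" (specifically "monastery boar gate village barrel"), modifier "meadow".
Within "monastery boar gate village barrel", the head is "barrel" (specifically "village barrel") and the modifier is "monastery boar gate".
Within "monastery boar gate", the head is "gate" and the modifier is "monastery boar".
Within "monastery boar", the head is "boar" and the modifier is "monastery".
Within "village barrel", the head is "barrel" and the modifier is "village".
Putting it together: [meadow [[[monastery boar] gate] [village barrel]]].

[meadow [[[monastery boar] gate] [village barrel]]]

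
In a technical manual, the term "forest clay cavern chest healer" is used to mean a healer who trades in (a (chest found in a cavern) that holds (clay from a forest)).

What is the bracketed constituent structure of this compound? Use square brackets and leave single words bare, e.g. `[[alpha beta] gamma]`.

At the top level: head "healer"; modifier "forest clay cavern chest".
Within "forest clay cavern chest", the head is "chest" (specifically "cavern chest") and the modifier is "forest clay".
Within "forest clay", the head is "clay" and the modifier is "forest".
Within "cavern chest", the head is "chest" and the modifier is "cavern".
Putting it together: [[[forest clay] [cavern chest]] healer].

[[[forest clay] [cavern chest]] healer]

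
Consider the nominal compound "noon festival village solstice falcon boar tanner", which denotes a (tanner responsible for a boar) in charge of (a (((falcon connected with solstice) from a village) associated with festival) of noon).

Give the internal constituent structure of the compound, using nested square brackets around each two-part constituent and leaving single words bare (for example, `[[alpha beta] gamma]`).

At the top level: head "tanner" (specifically "boar tanner"); modifier "noon festival village solstice falcon".
Inside "noon festival village solstice falcon": head "falcon" (specifically "festival village solstice falcon"), modifier "noon".
Inside "festival village solstice falcon": head "falcon" (specifically "village solstice falcon"), modifier "festival".
Inside "village solstice falcon": head "falcon" (specifically "solstice falcon"), modifier "village".
Inside "solstice falcon": head "falcon", modifier "solstice".
Inside "boar tanner": head "tanner", modifier "boar".
So the structure is [[noon [festival [village [solstice falcon]]]] [boar tanner]].

[[noon [festival [village [solstice falcon]]]] [boar tanner]]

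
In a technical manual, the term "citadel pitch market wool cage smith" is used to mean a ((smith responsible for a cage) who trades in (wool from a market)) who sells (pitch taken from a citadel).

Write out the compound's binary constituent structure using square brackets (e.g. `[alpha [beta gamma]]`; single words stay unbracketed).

[[citadel pitch] [[market wool] [cage smith]]]

Whole compound: head "smith" (specifically "market wool cage smith"), modifier "citadel pitch".
Within "citadel pitch", the head is "pitch" and the modifier is "citadel".
Within "market wool cage smith", the head is "smith" (specifically "cage smith") and the modifier is "market wool".
Within "market wool", the head is "wool" and the modifier is "market".
Within "cage smith", the head is "smith" and the modifier is "cage".
Assembled: [[citadel pitch] [[market wool] [cage smith]]].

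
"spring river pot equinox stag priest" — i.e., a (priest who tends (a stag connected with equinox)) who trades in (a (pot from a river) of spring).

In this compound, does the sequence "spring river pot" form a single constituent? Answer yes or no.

yes

The paraphrase groups the words so that "spring river pot" is one unit: it corresponds to a single parenthesized sub-phrase.
The full structure is [[spring [river pot]] [[equinox stag] priest]], in which [spring river pot] is a constituent.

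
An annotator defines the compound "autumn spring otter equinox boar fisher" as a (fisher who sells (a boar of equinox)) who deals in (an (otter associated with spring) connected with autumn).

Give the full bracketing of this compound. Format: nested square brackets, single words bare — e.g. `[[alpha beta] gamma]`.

[[autumn [spring otter]] [[equinox boar] fisher]]

The outermost head in the paraphrase is "fisher" (specifically "equinox boar fisher"), modified by "autumn spring otter".
Inside "autumn spring otter": head "otter" (specifically "spring otter"), modifier "autumn".
Inside "spring otter": head "otter", modifier "spring".
Inside "equinox boar fisher": head "fisher", modifier "equinox boar".
Inside "equinox boar": head "boar", modifier "equinox".
So the structure is [[autumn [spring otter]] [[equinox boar] fisher]].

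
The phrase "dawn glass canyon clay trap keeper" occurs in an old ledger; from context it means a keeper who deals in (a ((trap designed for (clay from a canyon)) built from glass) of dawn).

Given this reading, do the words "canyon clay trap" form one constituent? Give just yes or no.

yes

The paraphrase groups the words so that "canyon clay trap" is one unit: it corresponds to a single parenthesized sub-phrase.
The full structure is [[dawn [glass [[canyon clay] trap]]] keeper], in which [canyon clay trap] is a constituent.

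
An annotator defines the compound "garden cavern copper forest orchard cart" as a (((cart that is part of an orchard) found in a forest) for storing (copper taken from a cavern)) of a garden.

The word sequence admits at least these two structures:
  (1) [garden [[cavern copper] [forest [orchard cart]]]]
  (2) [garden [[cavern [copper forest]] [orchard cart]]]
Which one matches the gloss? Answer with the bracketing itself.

The paraphrase's head is the "cart" part ("cavern copper forest orchard cart"); its modifier is "garden".
That top-level split, carried through the inner groups, gives [garden [[cavern copper] [forest [orchard cart]]]].

[garden [[cavern copper] [forest [orchard cart]]]]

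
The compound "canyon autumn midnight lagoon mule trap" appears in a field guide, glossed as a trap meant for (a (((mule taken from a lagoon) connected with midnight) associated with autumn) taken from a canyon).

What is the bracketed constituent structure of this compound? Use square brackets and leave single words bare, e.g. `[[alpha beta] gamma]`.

[[canyon [autumn [midnight [lagoon mule]]]] trap]

Overall it is a kind of trap; the modifier is "canyon autumn midnight lagoon mule".
Within "canyon autumn midnight lagoon mule", the head is "mule" (specifically "autumn midnight lagoon mule") and the modifier is "canyon".
Within "autumn midnight lagoon mule", the head is "mule" (specifically "midnight lagoon mule") and the modifier is "autumn".
Within "midnight lagoon mule", the head is "mule" (specifically "lagoon mule") and the modifier is "midnight".
Within "lagoon mule", the head is "mule" and the modifier is "lagoon".
Assembled: [[canyon [autumn [midnight [lagoon mule]]]] trap].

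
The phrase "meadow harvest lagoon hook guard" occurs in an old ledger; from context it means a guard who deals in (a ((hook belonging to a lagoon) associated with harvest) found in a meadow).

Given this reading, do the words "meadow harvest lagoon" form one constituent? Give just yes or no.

The top-level split is [meadow harvest lagoon hook] [guard]; the full structure is [[meadow [harvest [lagoon hook]]] guard].
"meadow harvest lagoon" straddles a constituent boundary, so it is not a single unit.

no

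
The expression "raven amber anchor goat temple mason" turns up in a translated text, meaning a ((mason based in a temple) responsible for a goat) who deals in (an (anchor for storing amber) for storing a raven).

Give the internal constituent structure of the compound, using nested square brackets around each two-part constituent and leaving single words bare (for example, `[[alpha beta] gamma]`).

The outermost head in the paraphrase is "mason" (specifically "goat temple mason"), modified by "raven amber anchor".
Within "raven amber anchor", the head is "anchor" (specifically "amber anchor") and the modifier is "raven".
Within "amber anchor", the head is "anchor" and the modifier is "amber".
Within "goat temple mason", the head is "mason" (specifically "temple mason") and the modifier is "goat".
Within "temple mason", the head is "mason" and the modifier is "temple".
Assembled: [[raven [amber anchor]] [goat [temple mason]]].

[[raven [amber anchor]] [goat [temple mason]]]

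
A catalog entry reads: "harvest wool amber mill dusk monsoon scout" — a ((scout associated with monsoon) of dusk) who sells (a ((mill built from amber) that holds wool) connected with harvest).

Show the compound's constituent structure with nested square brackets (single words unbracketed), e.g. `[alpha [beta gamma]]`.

Whole compound: head "scout" (specifically "dusk monsoon scout"), modifier "harvest wool amber mill".
Within "harvest wool amber mill", the head is "mill" (specifically "wool amber mill") and the modifier is "harvest".
Within "wool amber mill", the head is "mill" (specifically "amber mill") and the modifier is "wool".
Within "amber mill", the head is "mill" and the modifier is "amber".
Within "dusk monsoon scout", the head is "scout" (specifically "monsoon scout") and the modifier is "dusk".
Within "monsoon scout", the head is "scout" and the modifier is "monsoon".
So the structure is [[harvest [wool [amber mill]]] [dusk [monsoon scout]]].

[[harvest [wool [amber mill]]] [dusk [monsoon scout]]]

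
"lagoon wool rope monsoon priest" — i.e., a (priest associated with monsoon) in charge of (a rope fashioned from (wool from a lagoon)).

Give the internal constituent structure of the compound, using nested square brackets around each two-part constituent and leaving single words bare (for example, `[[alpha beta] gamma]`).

Overall it is a kind of priest (specifically "monsoon priest"); the modifier is "lagoon wool rope".
"lagoon wool rope" → head "rope", modifier "lagoon wool".
"lagoon wool" → head "wool", modifier "lagoon".
"monsoon priest" → head "priest", modifier "monsoon".
Putting it together: [[[lagoon wool] rope] [monsoon priest]].

[[[lagoon wool] rope] [monsoon priest]]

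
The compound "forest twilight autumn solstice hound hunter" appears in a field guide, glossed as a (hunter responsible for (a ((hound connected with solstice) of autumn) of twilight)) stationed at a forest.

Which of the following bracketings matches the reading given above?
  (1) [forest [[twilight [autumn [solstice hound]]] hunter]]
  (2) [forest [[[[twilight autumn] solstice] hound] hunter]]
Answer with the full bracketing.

The paraphrase's head is the "hunter" part ("twilight autumn solstice hound hunter"); its modifier is "forest".
That top-level split, carried through the inner groups, gives [forest [[twilight [autumn [solstice hound]]] hunter]].

[forest [[twilight [autumn [solstice hound]]] hunter]]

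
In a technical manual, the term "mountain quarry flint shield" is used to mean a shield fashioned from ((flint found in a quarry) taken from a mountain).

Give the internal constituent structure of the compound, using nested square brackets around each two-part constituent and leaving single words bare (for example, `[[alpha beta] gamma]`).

The outermost head in the paraphrase is "shield", modified by "mountain quarry flint".
Inside "mountain quarry flint": head "flint" (specifically "quarry flint"), modifier "mountain".
Inside "quarry flint": head "flint", modifier "quarry".
So the structure is [[mountain [quarry flint]] shield].

[[mountain [quarry flint]] shield]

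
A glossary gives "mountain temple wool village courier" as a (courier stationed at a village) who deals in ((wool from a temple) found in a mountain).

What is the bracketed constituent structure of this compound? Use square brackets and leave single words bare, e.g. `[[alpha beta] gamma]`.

[[mountain [temple wool]] [village courier]]

At the top level: head "courier" (specifically "village courier"); modifier "mountain temple wool".
Inside "mountain temple wool": head "wool" (specifically "temple wool"), modifier "mountain".
Inside "temple wool": head "wool", modifier "temple".
Inside "village courier": head "courier", modifier "village".
Assembled: [[mountain [temple wool]] [village courier]].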